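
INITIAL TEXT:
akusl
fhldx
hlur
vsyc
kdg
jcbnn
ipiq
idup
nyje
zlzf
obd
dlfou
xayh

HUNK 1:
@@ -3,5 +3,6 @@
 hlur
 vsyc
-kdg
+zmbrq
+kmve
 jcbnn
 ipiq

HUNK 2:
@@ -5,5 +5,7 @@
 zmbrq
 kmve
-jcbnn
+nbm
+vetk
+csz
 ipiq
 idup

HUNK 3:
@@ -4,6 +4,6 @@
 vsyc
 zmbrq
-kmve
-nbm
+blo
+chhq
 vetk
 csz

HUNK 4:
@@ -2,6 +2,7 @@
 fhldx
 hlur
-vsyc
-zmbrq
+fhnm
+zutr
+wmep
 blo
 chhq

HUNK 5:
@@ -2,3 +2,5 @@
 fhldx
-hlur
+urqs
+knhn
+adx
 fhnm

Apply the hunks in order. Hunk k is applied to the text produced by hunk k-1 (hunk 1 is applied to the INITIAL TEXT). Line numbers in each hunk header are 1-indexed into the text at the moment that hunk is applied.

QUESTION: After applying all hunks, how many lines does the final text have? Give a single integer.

Hunk 1: at line 3 remove [kdg] add [zmbrq,kmve] -> 14 lines: akusl fhldx hlur vsyc zmbrq kmve jcbnn ipiq idup nyje zlzf obd dlfou xayh
Hunk 2: at line 5 remove [jcbnn] add [nbm,vetk,csz] -> 16 lines: akusl fhldx hlur vsyc zmbrq kmve nbm vetk csz ipiq idup nyje zlzf obd dlfou xayh
Hunk 3: at line 4 remove [kmve,nbm] add [blo,chhq] -> 16 lines: akusl fhldx hlur vsyc zmbrq blo chhq vetk csz ipiq idup nyje zlzf obd dlfou xayh
Hunk 4: at line 2 remove [vsyc,zmbrq] add [fhnm,zutr,wmep] -> 17 lines: akusl fhldx hlur fhnm zutr wmep blo chhq vetk csz ipiq idup nyje zlzf obd dlfou xayh
Hunk 5: at line 2 remove [hlur] add [urqs,knhn,adx] -> 19 lines: akusl fhldx urqs knhn adx fhnm zutr wmep blo chhq vetk csz ipiq idup nyje zlzf obd dlfou xayh
Final line count: 19

Answer: 19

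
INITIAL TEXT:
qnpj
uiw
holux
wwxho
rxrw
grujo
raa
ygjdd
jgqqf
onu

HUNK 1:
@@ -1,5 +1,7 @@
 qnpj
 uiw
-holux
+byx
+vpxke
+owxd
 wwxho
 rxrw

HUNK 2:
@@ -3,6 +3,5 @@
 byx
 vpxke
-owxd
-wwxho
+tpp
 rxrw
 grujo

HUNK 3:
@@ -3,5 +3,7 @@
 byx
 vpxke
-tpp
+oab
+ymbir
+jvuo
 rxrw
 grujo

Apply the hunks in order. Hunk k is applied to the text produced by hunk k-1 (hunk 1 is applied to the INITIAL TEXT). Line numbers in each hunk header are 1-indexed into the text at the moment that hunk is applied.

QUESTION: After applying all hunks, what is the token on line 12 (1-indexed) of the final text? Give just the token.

Hunk 1: at line 1 remove [holux] add [byx,vpxke,owxd] -> 12 lines: qnpj uiw byx vpxke owxd wwxho rxrw grujo raa ygjdd jgqqf onu
Hunk 2: at line 3 remove [owxd,wwxho] add [tpp] -> 11 lines: qnpj uiw byx vpxke tpp rxrw grujo raa ygjdd jgqqf onu
Hunk 3: at line 3 remove [tpp] add [oab,ymbir,jvuo] -> 13 lines: qnpj uiw byx vpxke oab ymbir jvuo rxrw grujo raa ygjdd jgqqf onu
Final line 12: jgqqf

Answer: jgqqf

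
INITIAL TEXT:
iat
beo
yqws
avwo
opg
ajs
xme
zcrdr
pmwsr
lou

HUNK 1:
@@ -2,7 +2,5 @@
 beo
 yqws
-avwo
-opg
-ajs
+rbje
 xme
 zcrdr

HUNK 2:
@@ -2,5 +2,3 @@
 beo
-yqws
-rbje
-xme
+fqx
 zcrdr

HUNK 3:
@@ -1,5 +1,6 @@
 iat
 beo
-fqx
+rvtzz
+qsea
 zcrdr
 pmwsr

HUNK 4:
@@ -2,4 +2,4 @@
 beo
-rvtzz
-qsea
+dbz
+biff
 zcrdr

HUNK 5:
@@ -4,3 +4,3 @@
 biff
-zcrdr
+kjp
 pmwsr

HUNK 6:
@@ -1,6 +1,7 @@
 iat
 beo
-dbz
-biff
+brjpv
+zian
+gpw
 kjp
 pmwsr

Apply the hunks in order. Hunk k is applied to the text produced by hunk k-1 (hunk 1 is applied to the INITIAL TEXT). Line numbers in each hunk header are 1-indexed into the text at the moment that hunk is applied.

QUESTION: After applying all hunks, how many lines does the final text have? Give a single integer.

Answer: 8

Derivation:
Hunk 1: at line 2 remove [avwo,opg,ajs] add [rbje] -> 8 lines: iat beo yqws rbje xme zcrdr pmwsr lou
Hunk 2: at line 2 remove [yqws,rbje,xme] add [fqx] -> 6 lines: iat beo fqx zcrdr pmwsr lou
Hunk 3: at line 1 remove [fqx] add [rvtzz,qsea] -> 7 lines: iat beo rvtzz qsea zcrdr pmwsr lou
Hunk 4: at line 2 remove [rvtzz,qsea] add [dbz,biff] -> 7 lines: iat beo dbz biff zcrdr pmwsr lou
Hunk 5: at line 4 remove [zcrdr] add [kjp] -> 7 lines: iat beo dbz biff kjp pmwsr lou
Hunk 6: at line 1 remove [dbz,biff] add [brjpv,zian,gpw] -> 8 lines: iat beo brjpv zian gpw kjp pmwsr lou
Final line count: 8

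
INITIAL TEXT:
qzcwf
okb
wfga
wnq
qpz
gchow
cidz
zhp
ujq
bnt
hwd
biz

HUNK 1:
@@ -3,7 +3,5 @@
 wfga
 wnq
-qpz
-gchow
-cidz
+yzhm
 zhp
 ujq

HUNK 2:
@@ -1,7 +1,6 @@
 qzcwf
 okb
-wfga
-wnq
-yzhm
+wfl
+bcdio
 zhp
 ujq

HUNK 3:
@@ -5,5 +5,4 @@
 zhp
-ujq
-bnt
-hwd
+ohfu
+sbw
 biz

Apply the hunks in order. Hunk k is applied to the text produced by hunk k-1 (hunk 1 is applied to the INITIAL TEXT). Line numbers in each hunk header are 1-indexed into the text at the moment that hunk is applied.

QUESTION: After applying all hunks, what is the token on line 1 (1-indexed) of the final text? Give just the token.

Hunk 1: at line 3 remove [qpz,gchow,cidz] add [yzhm] -> 10 lines: qzcwf okb wfga wnq yzhm zhp ujq bnt hwd biz
Hunk 2: at line 1 remove [wfga,wnq,yzhm] add [wfl,bcdio] -> 9 lines: qzcwf okb wfl bcdio zhp ujq bnt hwd biz
Hunk 3: at line 5 remove [ujq,bnt,hwd] add [ohfu,sbw] -> 8 lines: qzcwf okb wfl bcdio zhp ohfu sbw biz
Final line 1: qzcwf

Answer: qzcwf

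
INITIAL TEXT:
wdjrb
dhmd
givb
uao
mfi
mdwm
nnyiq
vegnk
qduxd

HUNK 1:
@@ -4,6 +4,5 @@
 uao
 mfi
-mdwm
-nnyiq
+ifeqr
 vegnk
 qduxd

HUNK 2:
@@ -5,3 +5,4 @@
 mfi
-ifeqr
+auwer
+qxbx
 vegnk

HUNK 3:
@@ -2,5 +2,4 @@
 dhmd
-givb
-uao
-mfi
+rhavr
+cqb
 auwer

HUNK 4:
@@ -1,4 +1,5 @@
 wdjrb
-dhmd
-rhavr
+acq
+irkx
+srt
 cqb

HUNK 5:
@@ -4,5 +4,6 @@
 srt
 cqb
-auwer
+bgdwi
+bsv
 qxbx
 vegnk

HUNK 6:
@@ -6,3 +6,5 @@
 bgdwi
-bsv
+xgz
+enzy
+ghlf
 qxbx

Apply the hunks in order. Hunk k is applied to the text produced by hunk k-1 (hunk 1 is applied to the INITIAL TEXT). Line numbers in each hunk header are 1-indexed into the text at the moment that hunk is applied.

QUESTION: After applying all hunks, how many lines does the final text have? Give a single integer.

Hunk 1: at line 4 remove [mdwm,nnyiq] add [ifeqr] -> 8 lines: wdjrb dhmd givb uao mfi ifeqr vegnk qduxd
Hunk 2: at line 5 remove [ifeqr] add [auwer,qxbx] -> 9 lines: wdjrb dhmd givb uao mfi auwer qxbx vegnk qduxd
Hunk 3: at line 2 remove [givb,uao,mfi] add [rhavr,cqb] -> 8 lines: wdjrb dhmd rhavr cqb auwer qxbx vegnk qduxd
Hunk 4: at line 1 remove [dhmd,rhavr] add [acq,irkx,srt] -> 9 lines: wdjrb acq irkx srt cqb auwer qxbx vegnk qduxd
Hunk 5: at line 4 remove [auwer] add [bgdwi,bsv] -> 10 lines: wdjrb acq irkx srt cqb bgdwi bsv qxbx vegnk qduxd
Hunk 6: at line 6 remove [bsv] add [xgz,enzy,ghlf] -> 12 lines: wdjrb acq irkx srt cqb bgdwi xgz enzy ghlf qxbx vegnk qduxd
Final line count: 12

Answer: 12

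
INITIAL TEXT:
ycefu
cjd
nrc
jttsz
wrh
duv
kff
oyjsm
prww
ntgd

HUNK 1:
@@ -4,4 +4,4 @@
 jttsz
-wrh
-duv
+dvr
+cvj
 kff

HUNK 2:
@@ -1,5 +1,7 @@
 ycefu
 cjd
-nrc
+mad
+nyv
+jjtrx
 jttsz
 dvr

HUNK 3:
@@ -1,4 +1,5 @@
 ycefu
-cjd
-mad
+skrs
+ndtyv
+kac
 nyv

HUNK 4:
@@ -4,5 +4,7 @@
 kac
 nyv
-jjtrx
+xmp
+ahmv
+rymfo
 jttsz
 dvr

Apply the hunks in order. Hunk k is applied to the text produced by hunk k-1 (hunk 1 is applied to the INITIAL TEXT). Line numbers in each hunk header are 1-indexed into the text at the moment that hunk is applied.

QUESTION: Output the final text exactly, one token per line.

Answer: ycefu
skrs
ndtyv
kac
nyv
xmp
ahmv
rymfo
jttsz
dvr
cvj
kff
oyjsm
prww
ntgd

Derivation:
Hunk 1: at line 4 remove [wrh,duv] add [dvr,cvj] -> 10 lines: ycefu cjd nrc jttsz dvr cvj kff oyjsm prww ntgd
Hunk 2: at line 1 remove [nrc] add [mad,nyv,jjtrx] -> 12 lines: ycefu cjd mad nyv jjtrx jttsz dvr cvj kff oyjsm prww ntgd
Hunk 3: at line 1 remove [cjd,mad] add [skrs,ndtyv,kac] -> 13 lines: ycefu skrs ndtyv kac nyv jjtrx jttsz dvr cvj kff oyjsm prww ntgd
Hunk 4: at line 4 remove [jjtrx] add [xmp,ahmv,rymfo] -> 15 lines: ycefu skrs ndtyv kac nyv xmp ahmv rymfo jttsz dvr cvj kff oyjsm prww ntgd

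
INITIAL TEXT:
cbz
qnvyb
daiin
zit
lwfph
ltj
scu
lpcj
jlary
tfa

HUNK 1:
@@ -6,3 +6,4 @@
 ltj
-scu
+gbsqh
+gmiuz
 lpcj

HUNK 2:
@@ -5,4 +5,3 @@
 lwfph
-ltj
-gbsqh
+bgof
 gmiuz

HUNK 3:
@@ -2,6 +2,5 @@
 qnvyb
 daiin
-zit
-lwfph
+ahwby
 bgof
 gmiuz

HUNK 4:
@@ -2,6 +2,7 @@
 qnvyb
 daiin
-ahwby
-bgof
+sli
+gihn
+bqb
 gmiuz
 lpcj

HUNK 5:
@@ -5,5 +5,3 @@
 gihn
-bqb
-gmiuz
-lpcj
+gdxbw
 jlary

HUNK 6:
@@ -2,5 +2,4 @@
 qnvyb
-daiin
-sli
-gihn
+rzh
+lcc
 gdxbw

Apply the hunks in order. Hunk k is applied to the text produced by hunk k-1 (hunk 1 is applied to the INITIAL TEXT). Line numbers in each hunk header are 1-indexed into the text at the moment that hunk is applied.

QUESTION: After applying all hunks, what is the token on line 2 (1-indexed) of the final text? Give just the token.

Hunk 1: at line 6 remove [scu] add [gbsqh,gmiuz] -> 11 lines: cbz qnvyb daiin zit lwfph ltj gbsqh gmiuz lpcj jlary tfa
Hunk 2: at line 5 remove [ltj,gbsqh] add [bgof] -> 10 lines: cbz qnvyb daiin zit lwfph bgof gmiuz lpcj jlary tfa
Hunk 3: at line 2 remove [zit,lwfph] add [ahwby] -> 9 lines: cbz qnvyb daiin ahwby bgof gmiuz lpcj jlary tfa
Hunk 4: at line 2 remove [ahwby,bgof] add [sli,gihn,bqb] -> 10 lines: cbz qnvyb daiin sli gihn bqb gmiuz lpcj jlary tfa
Hunk 5: at line 5 remove [bqb,gmiuz,lpcj] add [gdxbw] -> 8 lines: cbz qnvyb daiin sli gihn gdxbw jlary tfa
Hunk 6: at line 2 remove [daiin,sli,gihn] add [rzh,lcc] -> 7 lines: cbz qnvyb rzh lcc gdxbw jlary tfa
Final line 2: qnvyb

Answer: qnvyb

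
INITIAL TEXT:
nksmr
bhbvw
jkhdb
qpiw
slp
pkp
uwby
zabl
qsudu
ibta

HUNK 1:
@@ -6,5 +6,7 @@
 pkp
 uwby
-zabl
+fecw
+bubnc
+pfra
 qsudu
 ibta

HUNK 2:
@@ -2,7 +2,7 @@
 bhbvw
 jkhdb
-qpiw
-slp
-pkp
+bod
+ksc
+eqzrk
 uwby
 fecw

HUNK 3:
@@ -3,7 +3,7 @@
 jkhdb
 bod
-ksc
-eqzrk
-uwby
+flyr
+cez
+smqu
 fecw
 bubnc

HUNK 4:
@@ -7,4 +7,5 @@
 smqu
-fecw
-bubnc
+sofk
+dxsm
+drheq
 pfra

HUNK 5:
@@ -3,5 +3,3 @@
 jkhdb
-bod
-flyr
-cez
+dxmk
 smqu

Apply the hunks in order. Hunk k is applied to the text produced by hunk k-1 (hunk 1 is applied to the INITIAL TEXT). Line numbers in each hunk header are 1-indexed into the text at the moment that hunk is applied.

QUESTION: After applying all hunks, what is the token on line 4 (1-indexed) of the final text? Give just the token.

Answer: dxmk

Derivation:
Hunk 1: at line 6 remove [zabl] add [fecw,bubnc,pfra] -> 12 lines: nksmr bhbvw jkhdb qpiw slp pkp uwby fecw bubnc pfra qsudu ibta
Hunk 2: at line 2 remove [qpiw,slp,pkp] add [bod,ksc,eqzrk] -> 12 lines: nksmr bhbvw jkhdb bod ksc eqzrk uwby fecw bubnc pfra qsudu ibta
Hunk 3: at line 3 remove [ksc,eqzrk,uwby] add [flyr,cez,smqu] -> 12 lines: nksmr bhbvw jkhdb bod flyr cez smqu fecw bubnc pfra qsudu ibta
Hunk 4: at line 7 remove [fecw,bubnc] add [sofk,dxsm,drheq] -> 13 lines: nksmr bhbvw jkhdb bod flyr cez smqu sofk dxsm drheq pfra qsudu ibta
Hunk 5: at line 3 remove [bod,flyr,cez] add [dxmk] -> 11 lines: nksmr bhbvw jkhdb dxmk smqu sofk dxsm drheq pfra qsudu ibta
Final line 4: dxmk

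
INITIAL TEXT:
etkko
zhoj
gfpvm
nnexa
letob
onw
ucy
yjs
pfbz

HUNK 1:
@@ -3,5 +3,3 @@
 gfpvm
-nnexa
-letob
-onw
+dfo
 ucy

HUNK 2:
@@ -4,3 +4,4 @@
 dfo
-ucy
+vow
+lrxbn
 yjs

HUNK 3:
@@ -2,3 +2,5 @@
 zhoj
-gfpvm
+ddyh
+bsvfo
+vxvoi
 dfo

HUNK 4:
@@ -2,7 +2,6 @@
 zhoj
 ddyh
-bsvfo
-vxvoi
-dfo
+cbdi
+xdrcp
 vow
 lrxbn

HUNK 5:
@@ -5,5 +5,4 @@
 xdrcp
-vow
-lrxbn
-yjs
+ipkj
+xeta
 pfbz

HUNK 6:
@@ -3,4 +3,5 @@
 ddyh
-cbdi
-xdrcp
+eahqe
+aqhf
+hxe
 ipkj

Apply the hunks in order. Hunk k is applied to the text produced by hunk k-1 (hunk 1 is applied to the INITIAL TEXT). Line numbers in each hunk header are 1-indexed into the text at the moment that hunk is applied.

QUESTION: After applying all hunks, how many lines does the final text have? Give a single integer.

Hunk 1: at line 3 remove [nnexa,letob,onw] add [dfo] -> 7 lines: etkko zhoj gfpvm dfo ucy yjs pfbz
Hunk 2: at line 4 remove [ucy] add [vow,lrxbn] -> 8 lines: etkko zhoj gfpvm dfo vow lrxbn yjs pfbz
Hunk 3: at line 2 remove [gfpvm] add [ddyh,bsvfo,vxvoi] -> 10 lines: etkko zhoj ddyh bsvfo vxvoi dfo vow lrxbn yjs pfbz
Hunk 4: at line 2 remove [bsvfo,vxvoi,dfo] add [cbdi,xdrcp] -> 9 lines: etkko zhoj ddyh cbdi xdrcp vow lrxbn yjs pfbz
Hunk 5: at line 5 remove [vow,lrxbn,yjs] add [ipkj,xeta] -> 8 lines: etkko zhoj ddyh cbdi xdrcp ipkj xeta pfbz
Hunk 6: at line 3 remove [cbdi,xdrcp] add [eahqe,aqhf,hxe] -> 9 lines: etkko zhoj ddyh eahqe aqhf hxe ipkj xeta pfbz
Final line count: 9

Answer: 9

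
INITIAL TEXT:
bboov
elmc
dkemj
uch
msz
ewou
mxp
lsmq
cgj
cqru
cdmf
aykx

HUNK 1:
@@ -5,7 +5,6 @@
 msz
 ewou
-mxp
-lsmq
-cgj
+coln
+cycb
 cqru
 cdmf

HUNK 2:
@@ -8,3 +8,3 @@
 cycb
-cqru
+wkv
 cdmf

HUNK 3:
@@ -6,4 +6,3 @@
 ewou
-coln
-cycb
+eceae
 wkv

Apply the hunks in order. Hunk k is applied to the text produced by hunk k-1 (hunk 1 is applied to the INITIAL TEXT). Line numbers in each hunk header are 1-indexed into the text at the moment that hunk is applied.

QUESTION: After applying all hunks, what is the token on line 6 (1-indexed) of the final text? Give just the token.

Answer: ewou

Derivation:
Hunk 1: at line 5 remove [mxp,lsmq,cgj] add [coln,cycb] -> 11 lines: bboov elmc dkemj uch msz ewou coln cycb cqru cdmf aykx
Hunk 2: at line 8 remove [cqru] add [wkv] -> 11 lines: bboov elmc dkemj uch msz ewou coln cycb wkv cdmf aykx
Hunk 3: at line 6 remove [coln,cycb] add [eceae] -> 10 lines: bboov elmc dkemj uch msz ewou eceae wkv cdmf aykx
Final line 6: ewou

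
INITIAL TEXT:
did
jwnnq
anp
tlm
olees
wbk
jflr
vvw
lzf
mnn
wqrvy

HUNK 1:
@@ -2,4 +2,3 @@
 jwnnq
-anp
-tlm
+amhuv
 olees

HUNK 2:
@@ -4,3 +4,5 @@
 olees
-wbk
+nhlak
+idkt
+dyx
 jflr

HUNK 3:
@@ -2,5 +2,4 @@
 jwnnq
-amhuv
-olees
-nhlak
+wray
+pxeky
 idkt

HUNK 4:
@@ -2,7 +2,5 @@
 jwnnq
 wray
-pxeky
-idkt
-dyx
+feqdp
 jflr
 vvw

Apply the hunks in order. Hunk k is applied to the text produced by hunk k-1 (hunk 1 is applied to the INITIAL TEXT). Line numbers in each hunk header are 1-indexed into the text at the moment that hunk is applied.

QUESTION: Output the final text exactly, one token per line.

Hunk 1: at line 2 remove [anp,tlm] add [amhuv] -> 10 lines: did jwnnq amhuv olees wbk jflr vvw lzf mnn wqrvy
Hunk 2: at line 4 remove [wbk] add [nhlak,idkt,dyx] -> 12 lines: did jwnnq amhuv olees nhlak idkt dyx jflr vvw lzf mnn wqrvy
Hunk 3: at line 2 remove [amhuv,olees,nhlak] add [wray,pxeky] -> 11 lines: did jwnnq wray pxeky idkt dyx jflr vvw lzf mnn wqrvy
Hunk 4: at line 2 remove [pxeky,idkt,dyx] add [feqdp] -> 9 lines: did jwnnq wray feqdp jflr vvw lzf mnn wqrvy

Answer: did
jwnnq
wray
feqdp
jflr
vvw
lzf
mnn
wqrvy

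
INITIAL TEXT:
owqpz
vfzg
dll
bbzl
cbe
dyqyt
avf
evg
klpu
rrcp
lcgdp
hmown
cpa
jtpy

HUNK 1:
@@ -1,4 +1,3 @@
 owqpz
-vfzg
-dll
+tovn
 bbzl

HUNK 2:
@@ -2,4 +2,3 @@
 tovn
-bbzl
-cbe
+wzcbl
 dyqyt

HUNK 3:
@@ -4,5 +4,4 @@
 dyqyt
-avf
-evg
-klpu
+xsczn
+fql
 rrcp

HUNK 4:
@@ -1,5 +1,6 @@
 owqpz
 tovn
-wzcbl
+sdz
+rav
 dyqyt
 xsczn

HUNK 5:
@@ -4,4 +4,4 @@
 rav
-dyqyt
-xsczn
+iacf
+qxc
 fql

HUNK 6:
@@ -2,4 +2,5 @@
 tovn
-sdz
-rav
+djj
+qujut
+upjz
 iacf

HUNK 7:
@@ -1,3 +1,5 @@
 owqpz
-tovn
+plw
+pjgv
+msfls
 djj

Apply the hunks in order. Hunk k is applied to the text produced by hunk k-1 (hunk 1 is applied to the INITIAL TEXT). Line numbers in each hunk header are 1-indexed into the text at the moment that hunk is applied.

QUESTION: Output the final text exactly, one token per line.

Hunk 1: at line 1 remove [vfzg,dll] add [tovn] -> 13 lines: owqpz tovn bbzl cbe dyqyt avf evg klpu rrcp lcgdp hmown cpa jtpy
Hunk 2: at line 2 remove [bbzl,cbe] add [wzcbl] -> 12 lines: owqpz tovn wzcbl dyqyt avf evg klpu rrcp lcgdp hmown cpa jtpy
Hunk 3: at line 4 remove [avf,evg,klpu] add [xsczn,fql] -> 11 lines: owqpz tovn wzcbl dyqyt xsczn fql rrcp lcgdp hmown cpa jtpy
Hunk 4: at line 1 remove [wzcbl] add [sdz,rav] -> 12 lines: owqpz tovn sdz rav dyqyt xsczn fql rrcp lcgdp hmown cpa jtpy
Hunk 5: at line 4 remove [dyqyt,xsczn] add [iacf,qxc] -> 12 lines: owqpz tovn sdz rav iacf qxc fql rrcp lcgdp hmown cpa jtpy
Hunk 6: at line 2 remove [sdz,rav] add [djj,qujut,upjz] -> 13 lines: owqpz tovn djj qujut upjz iacf qxc fql rrcp lcgdp hmown cpa jtpy
Hunk 7: at line 1 remove [tovn] add [plw,pjgv,msfls] -> 15 lines: owqpz plw pjgv msfls djj qujut upjz iacf qxc fql rrcp lcgdp hmown cpa jtpy

Answer: owqpz
plw
pjgv
msfls
djj
qujut
upjz
iacf
qxc
fql
rrcp
lcgdp
hmown
cpa
jtpy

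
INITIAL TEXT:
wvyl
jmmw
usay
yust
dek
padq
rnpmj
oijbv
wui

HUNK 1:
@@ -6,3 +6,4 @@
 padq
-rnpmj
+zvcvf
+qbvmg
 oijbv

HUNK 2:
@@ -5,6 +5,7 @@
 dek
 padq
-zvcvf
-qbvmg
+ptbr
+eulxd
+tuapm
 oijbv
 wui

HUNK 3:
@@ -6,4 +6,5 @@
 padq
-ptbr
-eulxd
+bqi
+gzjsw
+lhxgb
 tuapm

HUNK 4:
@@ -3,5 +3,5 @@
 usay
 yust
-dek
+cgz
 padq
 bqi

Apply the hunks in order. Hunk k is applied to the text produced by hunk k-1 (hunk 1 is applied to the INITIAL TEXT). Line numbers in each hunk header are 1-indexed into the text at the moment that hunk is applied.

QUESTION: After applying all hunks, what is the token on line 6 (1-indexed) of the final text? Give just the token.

Answer: padq

Derivation:
Hunk 1: at line 6 remove [rnpmj] add [zvcvf,qbvmg] -> 10 lines: wvyl jmmw usay yust dek padq zvcvf qbvmg oijbv wui
Hunk 2: at line 5 remove [zvcvf,qbvmg] add [ptbr,eulxd,tuapm] -> 11 lines: wvyl jmmw usay yust dek padq ptbr eulxd tuapm oijbv wui
Hunk 3: at line 6 remove [ptbr,eulxd] add [bqi,gzjsw,lhxgb] -> 12 lines: wvyl jmmw usay yust dek padq bqi gzjsw lhxgb tuapm oijbv wui
Hunk 4: at line 3 remove [dek] add [cgz] -> 12 lines: wvyl jmmw usay yust cgz padq bqi gzjsw lhxgb tuapm oijbv wui
Final line 6: padq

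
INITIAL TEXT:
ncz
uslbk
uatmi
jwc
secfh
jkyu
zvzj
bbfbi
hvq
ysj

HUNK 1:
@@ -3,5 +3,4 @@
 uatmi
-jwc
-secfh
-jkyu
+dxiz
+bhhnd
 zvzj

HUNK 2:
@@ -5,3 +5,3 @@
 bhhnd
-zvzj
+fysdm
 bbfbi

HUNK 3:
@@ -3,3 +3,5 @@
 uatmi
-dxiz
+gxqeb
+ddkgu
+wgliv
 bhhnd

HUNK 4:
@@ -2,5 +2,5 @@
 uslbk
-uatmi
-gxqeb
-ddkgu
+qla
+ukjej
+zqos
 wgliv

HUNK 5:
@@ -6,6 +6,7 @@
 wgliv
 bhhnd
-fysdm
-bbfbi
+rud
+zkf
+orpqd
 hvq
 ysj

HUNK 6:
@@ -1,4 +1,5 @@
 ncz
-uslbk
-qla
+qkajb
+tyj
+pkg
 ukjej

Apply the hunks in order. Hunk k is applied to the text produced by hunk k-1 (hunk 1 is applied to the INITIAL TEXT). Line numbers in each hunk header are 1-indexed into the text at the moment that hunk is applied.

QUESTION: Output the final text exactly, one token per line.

Hunk 1: at line 3 remove [jwc,secfh,jkyu] add [dxiz,bhhnd] -> 9 lines: ncz uslbk uatmi dxiz bhhnd zvzj bbfbi hvq ysj
Hunk 2: at line 5 remove [zvzj] add [fysdm] -> 9 lines: ncz uslbk uatmi dxiz bhhnd fysdm bbfbi hvq ysj
Hunk 3: at line 3 remove [dxiz] add [gxqeb,ddkgu,wgliv] -> 11 lines: ncz uslbk uatmi gxqeb ddkgu wgliv bhhnd fysdm bbfbi hvq ysj
Hunk 4: at line 2 remove [uatmi,gxqeb,ddkgu] add [qla,ukjej,zqos] -> 11 lines: ncz uslbk qla ukjej zqos wgliv bhhnd fysdm bbfbi hvq ysj
Hunk 5: at line 6 remove [fysdm,bbfbi] add [rud,zkf,orpqd] -> 12 lines: ncz uslbk qla ukjej zqos wgliv bhhnd rud zkf orpqd hvq ysj
Hunk 6: at line 1 remove [uslbk,qla] add [qkajb,tyj,pkg] -> 13 lines: ncz qkajb tyj pkg ukjej zqos wgliv bhhnd rud zkf orpqd hvq ysj

Answer: ncz
qkajb
tyj
pkg
ukjej
zqos
wgliv
bhhnd
rud
zkf
orpqd
hvq
ysj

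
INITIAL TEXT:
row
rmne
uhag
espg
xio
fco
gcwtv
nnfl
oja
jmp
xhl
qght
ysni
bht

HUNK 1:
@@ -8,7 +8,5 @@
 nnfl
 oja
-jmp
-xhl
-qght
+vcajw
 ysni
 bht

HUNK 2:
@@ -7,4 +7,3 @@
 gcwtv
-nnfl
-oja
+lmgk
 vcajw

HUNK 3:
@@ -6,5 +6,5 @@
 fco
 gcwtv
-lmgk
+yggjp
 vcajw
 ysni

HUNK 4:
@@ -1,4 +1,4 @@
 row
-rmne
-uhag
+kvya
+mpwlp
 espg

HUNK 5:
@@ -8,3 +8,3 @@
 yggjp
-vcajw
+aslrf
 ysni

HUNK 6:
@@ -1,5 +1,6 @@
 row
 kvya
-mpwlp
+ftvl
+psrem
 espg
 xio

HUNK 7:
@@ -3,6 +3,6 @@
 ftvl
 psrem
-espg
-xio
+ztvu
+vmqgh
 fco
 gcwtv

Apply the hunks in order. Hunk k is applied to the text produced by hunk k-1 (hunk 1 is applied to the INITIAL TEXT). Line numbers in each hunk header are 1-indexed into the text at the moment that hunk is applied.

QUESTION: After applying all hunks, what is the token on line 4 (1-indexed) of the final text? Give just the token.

Hunk 1: at line 8 remove [jmp,xhl,qght] add [vcajw] -> 12 lines: row rmne uhag espg xio fco gcwtv nnfl oja vcajw ysni bht
Hunk 2: at line 7 remove [nnfl,oja] add [lmgk] -> 11 lines: row rmne uhag espg xio fco gcwtv lmgk vcajw ysni bht
Hunk 3: at line 6 remove [lmgk] add [yggjp] -> 11 lines: row rmne uhag espg xio fco gcwtv yggjp vcajw ysni bht
Hunk 4: at line 1 remove [rmne,uhag] add [kvya,mpwlp] -> 11 lines: row kvya mpwlp espg xio fco gcwtv yggjp vcajw ysni bht
Hunk 5: at line 8 remove [vcajw] add [aslrf] -> 11 lines: row kvya mpwlp espg xio fco gcwtv yggjp aslrf ysni bht
Hunk 6: at line 1 remove [mpwlp] add [ftvl,psrem] -> 12 lines: row kvya ftvl psrem espg xio fco gcwtv yggjp aslrf ysni bht
Hunk 7: at line 3 remove [espg,xio] add [ztvu,vmqgh] -> 12 lines: row kvya ftvl psrem ztvu vmqgh fco gcwtv yggjp aslrf ysni bht
Final line 4: psrem

Answer: psrem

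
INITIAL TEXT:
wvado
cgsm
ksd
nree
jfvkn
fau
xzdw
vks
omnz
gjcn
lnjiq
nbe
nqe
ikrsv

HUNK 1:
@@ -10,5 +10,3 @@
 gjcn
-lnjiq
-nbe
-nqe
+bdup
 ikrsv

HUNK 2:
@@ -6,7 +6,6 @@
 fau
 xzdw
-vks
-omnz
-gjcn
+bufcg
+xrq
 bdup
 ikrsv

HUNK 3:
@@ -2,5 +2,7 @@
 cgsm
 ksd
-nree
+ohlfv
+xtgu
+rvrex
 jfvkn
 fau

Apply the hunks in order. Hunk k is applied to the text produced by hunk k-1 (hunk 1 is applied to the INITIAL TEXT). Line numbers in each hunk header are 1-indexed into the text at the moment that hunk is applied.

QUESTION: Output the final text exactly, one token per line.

Answer: wvado
cgsm
ksd
ohlfv
xtgu
rvrex
jfvkn
fau
xzdw
bufcg
xrq
bdup
ikrsv

Derivation:
Hunk 1: at line 10 remove [lnjiq,nbe,nqe] add [bdup] -> 12 lines: wvado cgsm ksd nree jfvkn fau xzdw vks omnz gjcn bdup ikrsv
Hunk 2: at line 6 remove [vks,omnz,gjcn] add [bufcg,xrq] -> 11 lines: wvado cgsm ksd nree jfvkn fau xzdw bufcg xrq bdup ikrsv
Hunk 3: at line 2 remove [nree] add [ohlfv,xtgu,rvrex] -> 13 lines: wvado cgsm ksd ohlfv xtgu rvrex jfvkn fau xzdw bufcg xrq bdup ikrsv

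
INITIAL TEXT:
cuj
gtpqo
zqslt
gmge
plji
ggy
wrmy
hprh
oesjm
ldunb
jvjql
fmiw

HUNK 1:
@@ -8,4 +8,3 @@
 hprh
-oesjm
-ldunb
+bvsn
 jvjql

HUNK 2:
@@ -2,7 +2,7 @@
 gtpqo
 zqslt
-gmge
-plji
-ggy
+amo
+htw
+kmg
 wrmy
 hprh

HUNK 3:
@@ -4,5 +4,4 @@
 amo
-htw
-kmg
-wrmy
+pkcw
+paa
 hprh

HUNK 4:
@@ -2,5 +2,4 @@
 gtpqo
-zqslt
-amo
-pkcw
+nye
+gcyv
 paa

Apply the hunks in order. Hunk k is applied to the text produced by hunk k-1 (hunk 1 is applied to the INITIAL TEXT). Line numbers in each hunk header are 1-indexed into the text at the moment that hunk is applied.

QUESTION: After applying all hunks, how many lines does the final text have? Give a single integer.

Answer: 9

Derivation:
Hunk 1: at line 8 remove [oesjm,ldunb] add [bvsn] -> 11 lines: cuj gtpqo zqslt gmge plji ggy wrmy hprh bvsn jvjql fmiw
Hunk 2: at line 2 remove [gmge,plji,ggy] add [amo,htw,kmg] -> 11 lines: cuj gtpqo zqslt amo htw kmg wrmy hprh bvsn jvjql fmiw
Hunk 3: at line 4 remove [htw,kmg,wrmy] add [pkcw,paa] -> 10 lines: cuj gtpqo zqslt amo pkcw paa hprh bvsn jvjql fmiw
Hunk 4: at line 2 remove [zqslt,amo,pkcw] add [nye,gcyv] -> 9 lines: cuj gtpqo nye gcyv paa hprh bvsn jvjql fmiw
Final line count: 9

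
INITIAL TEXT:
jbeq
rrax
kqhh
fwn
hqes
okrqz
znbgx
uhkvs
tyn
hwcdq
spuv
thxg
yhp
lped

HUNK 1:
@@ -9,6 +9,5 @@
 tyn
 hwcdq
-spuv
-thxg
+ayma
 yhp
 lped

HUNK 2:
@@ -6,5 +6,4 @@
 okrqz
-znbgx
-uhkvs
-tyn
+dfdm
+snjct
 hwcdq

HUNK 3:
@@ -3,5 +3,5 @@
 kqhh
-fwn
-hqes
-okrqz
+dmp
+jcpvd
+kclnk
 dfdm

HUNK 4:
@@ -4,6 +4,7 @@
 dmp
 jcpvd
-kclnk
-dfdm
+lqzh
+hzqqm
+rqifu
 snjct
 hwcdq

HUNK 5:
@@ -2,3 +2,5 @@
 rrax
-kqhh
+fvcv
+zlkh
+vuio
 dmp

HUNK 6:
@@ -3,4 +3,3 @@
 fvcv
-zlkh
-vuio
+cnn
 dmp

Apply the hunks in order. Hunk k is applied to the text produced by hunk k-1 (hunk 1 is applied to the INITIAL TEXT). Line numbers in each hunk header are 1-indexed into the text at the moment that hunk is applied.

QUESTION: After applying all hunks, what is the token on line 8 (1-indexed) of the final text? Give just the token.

Hunk 1: at line 9 remove [spuv,thxg] add [ayma] -> 13 lines: jbeq rrax kqhh fwn hqes okrqz znbgx uhkvs tyn hwcdq ayma yhp lped
Hunk 2: at line 6 remove [znbgx,uhkvs,tyn] add [dfdm,snjct] -> 12 lines: jbeq rrax kqhh fwn hqes okrqz dfdm snjct hwcdq ayma yhp lped
Hunk 3: at line 3 remove [fwn,hqes,okrqz] add [dmp,jcpvd,kclnk] -> 12 lines: jbeq rrax kqhh dmp jcpvd kclnk dfdm snjct hwcdq ayma yhp lped
Hunk 4: at line 4 remove [kclnk,dfdm] add [lqzh,hzqqm,rqifu] -> 13 lines: jbeq rrax kqhh dmp jcpvd lqzh hzqqm rqifu snjct hwcdq ayma yhp lped
Hunk 5: at line 2 remove [kqhh] add [fvcv,zlkh,vuio] -> 15 lines: jbeq rrax fvcv zlkh vuio dmp jcpvd lqzh hzqqm rqifu snjct hwcdq ayma yhp lped
Hunk 6: at line 3 remove [zlkh,vuio] add [cnn] -> 14 lines: jbeq rrax fvcv cnn dmp jcpvd lqzh hzqqm rqifu snjct hwcdq ayma yhp lped
Final line 8: hzqqm

Answer: hzqqm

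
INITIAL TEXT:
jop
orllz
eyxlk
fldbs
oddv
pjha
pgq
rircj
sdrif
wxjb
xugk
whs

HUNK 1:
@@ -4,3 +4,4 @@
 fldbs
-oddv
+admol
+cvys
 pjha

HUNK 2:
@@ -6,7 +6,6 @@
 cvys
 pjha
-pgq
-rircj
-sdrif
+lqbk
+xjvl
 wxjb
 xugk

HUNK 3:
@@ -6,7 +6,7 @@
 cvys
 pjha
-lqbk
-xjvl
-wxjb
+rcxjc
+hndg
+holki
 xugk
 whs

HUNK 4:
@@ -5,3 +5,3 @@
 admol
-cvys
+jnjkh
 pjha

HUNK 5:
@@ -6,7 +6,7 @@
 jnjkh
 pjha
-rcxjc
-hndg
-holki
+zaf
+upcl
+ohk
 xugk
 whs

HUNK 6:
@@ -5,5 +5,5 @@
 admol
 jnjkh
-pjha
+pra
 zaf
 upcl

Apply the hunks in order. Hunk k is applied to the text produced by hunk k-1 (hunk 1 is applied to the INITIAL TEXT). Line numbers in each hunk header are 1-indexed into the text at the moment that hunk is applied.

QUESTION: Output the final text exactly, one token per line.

Answer: jop
orllz
eyxlk
fldbs
admol
jnjkh
pra
zaf
upcl
ohk
xugk
whs

Derivation:
Hunk 1: at line 4 remove [oddv] add [admol,cvys] -> 13 lines: jop orllz eyxlk fldbs admol cvys pjha pgq rircj sdrif wxjb xugk whs
Hunk 2: at line 6 remove [pgq,rircj,sdrif] add [lqbk,xjvl] -> 12 lines: jop orllz eyxlk fldbs admol cvys pjha lqbk xjvl wxjb xugk whs
Hunk 3: at line 6 remove [lqbk,xjvl,wxjb] add [rcxjc,hndg,holki] -> 12 lines: jop orllz eyxlk fldbs admol cvys pjha rcxjc hndg holki xugk whs
Hunk 4: at line 5 remove [cvys] add [jnjkh] -> 12 lines: jop orllz eyxlk fldbs admol jnjkh pjha rcxjc hndg holki xugk whs
Hunk 5: at line 6 remove [rcxjc,hndg,holki] add [zaf,upcl,ohk] -> 12 lines: jop orllz eyxlk fldbs admol jnjkh pjha zaf upcl ohk xugk whs
Hunk 6: at line 5 remove [pjha] add [pra] -> 12 lines: jop orllz eyxlk fldbs admol jnjkh pra zaf upcl ohk xugk whs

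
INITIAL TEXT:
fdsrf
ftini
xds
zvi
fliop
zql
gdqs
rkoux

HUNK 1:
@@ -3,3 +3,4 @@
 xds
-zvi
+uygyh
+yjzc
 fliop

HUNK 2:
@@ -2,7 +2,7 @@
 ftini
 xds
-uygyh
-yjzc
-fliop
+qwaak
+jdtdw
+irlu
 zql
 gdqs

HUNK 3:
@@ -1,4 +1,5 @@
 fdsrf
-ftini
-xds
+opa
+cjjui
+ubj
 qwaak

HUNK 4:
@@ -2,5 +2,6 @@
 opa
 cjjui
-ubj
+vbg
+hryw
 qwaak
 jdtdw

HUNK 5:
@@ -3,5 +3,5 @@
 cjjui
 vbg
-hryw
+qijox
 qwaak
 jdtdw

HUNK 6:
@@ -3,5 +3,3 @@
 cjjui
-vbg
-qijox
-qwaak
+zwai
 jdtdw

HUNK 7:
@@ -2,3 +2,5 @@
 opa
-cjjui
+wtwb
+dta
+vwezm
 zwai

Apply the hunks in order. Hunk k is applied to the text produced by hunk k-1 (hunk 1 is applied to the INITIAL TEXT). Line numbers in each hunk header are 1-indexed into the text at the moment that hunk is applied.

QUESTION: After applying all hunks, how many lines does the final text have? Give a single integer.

Answer: 11

Derivation:
Hunk 1: at line 3 remove [zvi] add [uygyh,yjzc] -> 9 lines: fdsrf ftini xds uygyh yjzc fliop zql gdqs rkoux
Hunk 2: at line 2 remove [uygyh,yjzc,fliop] add [qwaak,jdtdw,irlu] -> 9 lines: fdsrf ftini xds qwaak jdtdw irlu zql gdqs rkoux
Hunk 3: at line 1 remove [ftini,xds] add [opa,cjjui,ubj] -> 10 lines: fdsrf opa cjjui ubj qwaak jdtdw irlu zql gdqs rkoux
Hunk 4: at line 2 remove [ubj] add [vbg,hryw] -> 11 lines: fdsrf opa cjjui vbg hryw qwaak jdtdw irlu zql gdqs rkoux
Hunk 5: at line 3 remove [hryw] add [qijox] -> 11 lines: fdsrf opa cjjui vbg qijox qwaak jdtdw irlu zql gdqs rkoux
Hunk 6: at line 3 remove [vbg,qijox,qwaak] add [zwai] -> 9 lines: fdsrf opa cjjui zwai jdtdw irlu zql gdqs rkoux
Hunk 7: at line 2 remove [cjjui] add [wtwb,dta,vwezm] -> 11 lines: fdsrf opa wtwb dta vwezm zwai jdtdw irlu zql gdqs rkoux
Final line count: 11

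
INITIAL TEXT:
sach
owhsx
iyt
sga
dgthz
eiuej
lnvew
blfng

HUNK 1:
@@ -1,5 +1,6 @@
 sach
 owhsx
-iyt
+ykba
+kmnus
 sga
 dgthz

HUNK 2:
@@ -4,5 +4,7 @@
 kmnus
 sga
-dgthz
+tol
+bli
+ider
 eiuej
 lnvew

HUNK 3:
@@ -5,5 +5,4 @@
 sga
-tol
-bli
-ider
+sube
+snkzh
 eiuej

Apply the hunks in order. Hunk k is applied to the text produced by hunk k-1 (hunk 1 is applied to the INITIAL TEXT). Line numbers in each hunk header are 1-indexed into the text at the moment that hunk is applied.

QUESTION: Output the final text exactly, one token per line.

Answer: sach
owhsx
ykba
kmnus
sga
sube
snkzh
eiuej
lnvew
blfng

Derivation:
Hunk 1: at line 1 remove [iyt] add [ykba,kmnus] -> 9 lines: sach owhsx ykba kmnus sga dgthz eiuej lnvew blfng
Hunk 2: at line 4 remove [dgthz] add [tol,bli,ider] -> 11 lines: sach owhsx ykba kmnus sga tol bli ider eiuej lnvew blfng
Hunk 3: at line 5 remove [tol,bli,ider] add [sube,snkzh] -> 10 lines: sach owhsx ykba kmnus sga sube snkzh eiuej lnvew blfng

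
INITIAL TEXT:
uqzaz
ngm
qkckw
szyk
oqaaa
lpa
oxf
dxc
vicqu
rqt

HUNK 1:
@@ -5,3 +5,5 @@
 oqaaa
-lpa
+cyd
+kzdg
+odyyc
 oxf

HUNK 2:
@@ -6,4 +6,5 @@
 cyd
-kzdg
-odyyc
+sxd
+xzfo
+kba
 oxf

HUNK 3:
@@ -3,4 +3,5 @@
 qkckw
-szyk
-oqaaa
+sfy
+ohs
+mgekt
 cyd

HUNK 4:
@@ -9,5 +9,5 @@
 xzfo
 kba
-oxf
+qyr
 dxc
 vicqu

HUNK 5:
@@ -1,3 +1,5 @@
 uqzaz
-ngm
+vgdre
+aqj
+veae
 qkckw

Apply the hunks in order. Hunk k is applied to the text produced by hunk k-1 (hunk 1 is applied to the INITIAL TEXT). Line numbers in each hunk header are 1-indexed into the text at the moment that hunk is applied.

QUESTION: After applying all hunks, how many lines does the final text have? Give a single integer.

Answer: 16

Derivation:
Hunk 1: at line 5 remove [lpa] add [cyd,kzdg,odyyc] -> 12 lines: uqzaz ngm qkckw szyk oqaaa cyd kzdg odyyc oxf dxc vicqu rqt
Hunk 2: at line 6 remove [kzdg,odyyc] add [sxd,xzfo,kba] -> 13 lines: uqzaz ngm qkckw szyk oqaaa cyd sxd xzfo kba oxf dxc vicqu rqt
Hunk 3: at line 3 remove [szyk,oqaaa] add [sfy,ohs,mgekt] -> 14 lines: uqzaz ngm qkckw sfy ohs mgekt cyd sxd xzfo kba oxf dxc vicqu rqt
Hunk 4: at line 9 remove [oxf] add [qyr] -> 14 lines: uqzaz ngm qkckw sfy ohs mgekt cyd sxd xzfo kba qyr dxc vicqu rqt
Hunk 5: at line 1 remove [ngm] add [vgdre,aqj,veae] -> 16 lines: uqzaz vgdre aqj veae qkckw sfy ohs mgekt cyd sxd xzfo kba qyr dxc vicqu rqt
Final line count: 16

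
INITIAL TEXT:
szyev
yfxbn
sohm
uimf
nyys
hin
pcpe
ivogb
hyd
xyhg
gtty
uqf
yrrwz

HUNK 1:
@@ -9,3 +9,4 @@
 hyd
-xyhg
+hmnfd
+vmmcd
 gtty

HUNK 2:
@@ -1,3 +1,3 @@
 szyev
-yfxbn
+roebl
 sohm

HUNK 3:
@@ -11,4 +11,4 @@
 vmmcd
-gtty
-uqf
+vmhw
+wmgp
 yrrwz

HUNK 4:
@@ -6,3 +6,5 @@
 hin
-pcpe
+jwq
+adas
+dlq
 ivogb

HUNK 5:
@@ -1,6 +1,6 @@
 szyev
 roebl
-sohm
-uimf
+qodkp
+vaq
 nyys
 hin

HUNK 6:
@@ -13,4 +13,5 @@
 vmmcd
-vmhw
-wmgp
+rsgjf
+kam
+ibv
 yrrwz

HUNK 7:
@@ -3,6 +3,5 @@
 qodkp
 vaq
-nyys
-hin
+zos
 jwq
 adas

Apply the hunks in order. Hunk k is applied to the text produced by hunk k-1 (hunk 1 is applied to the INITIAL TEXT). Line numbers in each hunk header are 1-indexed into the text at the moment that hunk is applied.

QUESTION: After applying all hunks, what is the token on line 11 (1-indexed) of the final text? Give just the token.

Answer: hmnfd

Derivation:
Hunk 1: at line 9 remove [xyhg] add [hmnfd,vmmcd] -> 14 lines: szyev yfxbn sohm uimf nyys hin pcpe ivogb hyd hmnfd vmmcd gtty uqf yrrwz
Hunk 2: at line 1 remove [yfxbn] add [roebl] -> 14 lines: szyev roebl sohm uimf nyys hin pcpe ivogb hyd hmnfd vmmcd gtty uqf yrrwz
Hunk 3: at line 11 remove [gtty,uqf] add [vmhw,wmgp] -> 14 lines: szyev roebl sohm uimf nyys hin pcpe ivogb hyd hmnfd vmmcd vmhw wmgp yrrwz
Hunk 4: at line 6 remove [pcpe] add [jwq,adas,dlq] -> 16 lines: szyev roebl sohm uimf nyys hin jwq adas dlq ivogb hyd hmnfd vmmcd vmhw wmgp yrrwz
Hunk 5: at line 1 remove [sohm,uimf] add [qodkp,vaq] -> 16 lines: szyev roebl qodkp vaq nyys hin jwq adas dlq ivogb hyd hmnfd vmmcd vmhw wmgp yrrwz
Hunk 6: at line 13 remove [vmhw,wmgp] add [rsgjf,kam,ibv] -> 17 lines: szyev roebl qodkp vaq nyys hin jwq adas dlq ivogb hyd hmnfd vmmcd rsgjf kam ibv yrrwz
Hunk 7: at line 3 remove [nyys,hin] add [zos] -> 16 lines: szyev roebl qodkp vaq zos jwq adas dlq ivogb hyd hmnfd vmmcd rsgjf kam ibv yrrwz
Final line 11: hmnfd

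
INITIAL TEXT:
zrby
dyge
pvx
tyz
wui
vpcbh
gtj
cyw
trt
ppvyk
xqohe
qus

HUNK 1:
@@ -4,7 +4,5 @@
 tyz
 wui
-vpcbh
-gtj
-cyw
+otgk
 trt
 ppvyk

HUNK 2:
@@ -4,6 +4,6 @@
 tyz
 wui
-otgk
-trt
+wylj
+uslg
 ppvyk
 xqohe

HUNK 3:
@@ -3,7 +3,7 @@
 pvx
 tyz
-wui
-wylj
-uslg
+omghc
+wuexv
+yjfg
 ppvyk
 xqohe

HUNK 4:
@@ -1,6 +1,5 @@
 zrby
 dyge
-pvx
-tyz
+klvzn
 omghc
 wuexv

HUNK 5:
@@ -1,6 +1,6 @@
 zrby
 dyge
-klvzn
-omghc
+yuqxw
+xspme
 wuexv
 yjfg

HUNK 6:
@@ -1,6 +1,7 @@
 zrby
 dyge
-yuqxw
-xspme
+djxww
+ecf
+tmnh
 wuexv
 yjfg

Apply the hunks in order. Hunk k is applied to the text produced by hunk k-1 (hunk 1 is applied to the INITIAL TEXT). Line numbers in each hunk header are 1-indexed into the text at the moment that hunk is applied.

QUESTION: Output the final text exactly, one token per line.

Hunk 1: at line 4 remove [vpcbh,gtj,cyw] add [otgk] -> 10 lines: zrby dyge pvx tyz wui otgk trt ppvyk xqohe qus
Hunk 2: at line 4 remove [otgk,trt] add [wylj,uslg] -> 10 lines: zrby dyge pvx tyz wui wylj uslg ppvyk xqohe qus
Hunk 3: at line 3 remove [wui,wylj,uslg] add [omghc,wuexv,yjfg] -> 10 lines: zrby dyge pvx tyz omghc wuexv yjfg ppvyk xqohe qus
Hunk 4: at line 1 remove [pvx,tyz] add [klvzn] -> 9 lines: zrby dyge klvzn omghc wuexv yjfg ppvyk xqohe qus
Hunk 5: at line 1 remove [klvzn,omghc] add [yuqxw,xspme] -> 9 lines: zrby dyge yuqxw xspme wuexv yjfg ppvyk xqohe qus
Hunk 6: at line 1 remove [yuqxw,xspme] add [djxww,ecf,tmnh] -> 10 lines: zrby dyge djxww ecf tmnh wuexv yjfg ppvyk xqohe qus

Answer: zrby
dyge
djxww
ecf
tmnh
wuexv
yjfg
ppvyk
xqohe
qus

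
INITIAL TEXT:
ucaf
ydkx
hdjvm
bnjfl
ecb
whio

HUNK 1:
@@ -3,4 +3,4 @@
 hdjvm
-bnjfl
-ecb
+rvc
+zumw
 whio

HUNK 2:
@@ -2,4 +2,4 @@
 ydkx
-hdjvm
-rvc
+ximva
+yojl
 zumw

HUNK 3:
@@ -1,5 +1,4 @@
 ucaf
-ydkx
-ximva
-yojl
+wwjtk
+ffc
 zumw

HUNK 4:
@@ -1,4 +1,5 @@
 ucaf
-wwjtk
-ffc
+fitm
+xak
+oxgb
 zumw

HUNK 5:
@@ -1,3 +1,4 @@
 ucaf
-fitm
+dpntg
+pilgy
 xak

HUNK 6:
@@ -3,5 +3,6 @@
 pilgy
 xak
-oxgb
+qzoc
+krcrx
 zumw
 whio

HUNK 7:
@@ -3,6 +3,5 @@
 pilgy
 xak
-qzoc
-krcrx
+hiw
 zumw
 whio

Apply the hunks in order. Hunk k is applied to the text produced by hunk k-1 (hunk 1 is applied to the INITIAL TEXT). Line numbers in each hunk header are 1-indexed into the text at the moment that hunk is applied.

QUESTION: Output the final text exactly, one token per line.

Hunk 1: at line 3 remove [bnjfl,ecb] add [rvc,zumw] -> 6 lines: ucaf ydkx hdjvm rvc zumw whio
Hunk 2: at line 2 remove [hdjvm,rvc] add [ximva,yojl] -> 6 lines: ucaf ydkx ximva yojl zumw whio
Hunk 3: at line 1 remove [ydkx,ximva,yojl] add [wwjtk,ffc] -> 5 lines: ucaf wwjtk ffc zumw whio
Hunk 4: at line 1 remove [wwjtk,ffc] add [fitm,xak,oxgb] -> 6 lines: ucaf fitm xak oxgb zumw whio
Hunk 5: at line 1 remove [fitm] add [dpntg,pilgy] -> 7 lines: ucaf dpntg pilgy xak oxgb zumw whio
Hunk 6: at line 3 remove [oxgb] add [qzoc,krcrx] -> 8 lines: ucaf dpntg pilgy xak qzoc krcrx zumw whio
Hunk 7: at line 3 remove [qzoc,krcrx] add [hiw] -> 7 lines: ucaf dpntg pilgy xak hiw zumw whio

Answer: ucaf
dpntg
pilgy
xak
hiw
zumw
whio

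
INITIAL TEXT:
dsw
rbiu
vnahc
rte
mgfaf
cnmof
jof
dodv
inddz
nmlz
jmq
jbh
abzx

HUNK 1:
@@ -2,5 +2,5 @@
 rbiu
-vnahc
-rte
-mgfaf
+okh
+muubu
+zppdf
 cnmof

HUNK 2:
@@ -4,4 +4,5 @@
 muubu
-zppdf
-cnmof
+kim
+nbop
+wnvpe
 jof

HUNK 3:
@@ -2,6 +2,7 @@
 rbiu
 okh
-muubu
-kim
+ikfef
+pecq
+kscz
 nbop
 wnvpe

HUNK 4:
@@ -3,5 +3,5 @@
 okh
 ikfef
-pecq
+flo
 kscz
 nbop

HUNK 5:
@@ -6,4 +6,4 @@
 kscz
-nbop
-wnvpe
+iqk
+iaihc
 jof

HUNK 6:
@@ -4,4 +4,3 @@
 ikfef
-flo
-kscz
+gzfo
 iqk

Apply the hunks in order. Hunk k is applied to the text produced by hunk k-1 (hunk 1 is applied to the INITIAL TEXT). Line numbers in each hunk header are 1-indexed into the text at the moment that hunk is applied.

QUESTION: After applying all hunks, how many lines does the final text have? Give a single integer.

Hunk 1: at line 2 remove [vnahc,rte,mgfaf] add [okh,muubu,zppdf] -> 13 lines: dsw rbiu okh muubu zppdf cnmof jof dodv inddz nmlz jmq jbh abzx
Hunk 2: at line 4 remove [zppdf,cnmof] add [kim,nbop,wnvpe] -> 14 lines: dsw rbiu okh muubu kim nbop wnvpe jof dodv inddz nmlz jmq jbh abzx
Hunk 3: at line 2 remove [muubu,kim] add [ikfef,pecq,kscz] -> 15 lines: dsw rbiu okh ikfef pecq kscz nbop wnvpe jof dodv inddz nmlz jmq jbh abzx
Hunk 4: at line 3 remove [pecq] add [flo] -> 15 lines: dsw rbiu okh ikfef flo kscz nbop wnvpe jof dodv inddz nmlz jmq jbh abzx
Hunk 5: at line 6 remove [nbop,wnvpe] add [iqk,iaihc] -> 15 lines: dsw rbiu okh ikfef flo kscz iqk iaihc jof dodv inddz nmlz jmq jbh abzx
Hunk 6: at line 4 remove [flo,kscz] add [gzfo] -> 14 lines: dsw rbiu okh ikfef gzfo iqk iaihc jof dodv inddz nmlz jmq jbh abzx
Final line count: 14

Answer: 14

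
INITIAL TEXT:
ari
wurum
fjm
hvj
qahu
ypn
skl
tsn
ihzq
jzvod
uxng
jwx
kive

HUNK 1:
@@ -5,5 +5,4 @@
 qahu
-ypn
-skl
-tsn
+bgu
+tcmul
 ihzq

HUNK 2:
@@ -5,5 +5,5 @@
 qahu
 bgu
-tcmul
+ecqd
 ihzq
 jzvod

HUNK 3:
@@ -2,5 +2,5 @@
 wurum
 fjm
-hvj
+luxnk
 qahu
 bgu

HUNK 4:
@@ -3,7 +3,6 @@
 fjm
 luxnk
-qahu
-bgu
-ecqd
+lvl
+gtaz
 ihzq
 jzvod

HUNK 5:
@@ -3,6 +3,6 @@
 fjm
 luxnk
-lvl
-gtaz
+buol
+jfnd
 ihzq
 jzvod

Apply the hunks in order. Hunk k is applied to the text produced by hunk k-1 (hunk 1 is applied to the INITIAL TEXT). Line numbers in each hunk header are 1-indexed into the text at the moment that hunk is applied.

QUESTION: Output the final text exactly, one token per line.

Answer: ari
wurum
fjm
luxnk
buol
jfnd
ihzq
jzvod
uxng
jwx
kive

Derivation:
Hunk 1: at line 5 remove [ypn,skl,tsn] add [bgu,tcmul] -> 12 lines: ari wurum fjm hvj qahu bgu tcmul ihzq jzvod uxng jwx kive
Hunk 2: at line 5 remove [tcmul] add [ecqd] -> 12 lines: ari wurum fjm hvj qahu bgu ecqd ihzq jzvod uxng jwx kive
Hunk 3: at line 2 remove [hvj] add [luxnk] -> 12 lines: ari wurum fjm luxnk qahu bgu ecqd ihzq jzvod uxng jwx kive
Hunk 4: at line 3 remove [qahu,bgu,ecqd] add [lvl,gtaz] -> 11 lines: ari wurum fjm luxnk lvl gtaz ihzq jzvod uxng jwx kive
Hunk 5: at line 3 remove [lvl,gtaz] add [buol,jfnd] -> 11 lines: ari wurum fjm luxnk buol jfnd ihzq jzvod uxng jwx kive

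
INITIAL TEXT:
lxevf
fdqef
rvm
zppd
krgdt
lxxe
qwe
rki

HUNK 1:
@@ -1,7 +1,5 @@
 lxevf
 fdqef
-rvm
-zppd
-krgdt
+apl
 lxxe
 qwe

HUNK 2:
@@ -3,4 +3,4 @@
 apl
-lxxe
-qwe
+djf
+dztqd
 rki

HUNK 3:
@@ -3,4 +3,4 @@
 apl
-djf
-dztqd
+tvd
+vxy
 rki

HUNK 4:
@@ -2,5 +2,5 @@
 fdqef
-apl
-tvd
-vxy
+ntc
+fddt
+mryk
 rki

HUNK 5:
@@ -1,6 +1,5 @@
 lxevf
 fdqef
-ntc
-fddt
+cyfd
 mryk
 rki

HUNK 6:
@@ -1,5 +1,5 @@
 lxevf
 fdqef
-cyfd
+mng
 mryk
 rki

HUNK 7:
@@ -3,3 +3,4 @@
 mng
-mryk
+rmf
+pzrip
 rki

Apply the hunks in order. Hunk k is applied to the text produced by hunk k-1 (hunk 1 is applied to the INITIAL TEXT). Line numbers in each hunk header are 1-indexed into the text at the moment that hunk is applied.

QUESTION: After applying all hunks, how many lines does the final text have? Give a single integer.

Hunk 1: at line 1 remove [rvm,zppd,krgdt] add [apl] -> 6 lines: lxevf fdqef apl lxxe qwe rki
Hunk 2: at line 3 remove [lxxe,qwe] add [djf,dztqd] -> 6 lines: lxevf fdqef apl djf dztqd rki
Hunk 3: at line 3 remove [djf,dztqd] add [tvd,vxy] -> 6 lines: lxevf fdqef apl tvd vxy rki
Hunk 4: at line 2 remove [apl,tvd,vxy] add [ntc,fddt,mryk] -> 6 lines: lxevf fdqef ntc fddt mryk rki
Hunk 5: at line 1 remove [ntc,fddt] add [cyfd] -> 5 lines: lxevf fdqef cyfd mryk rki
Hunk 6: at line 1 remove [cyfd] add [mng] -> 5 lines: lxevf fdqef mng mryk rki
Hunk 7: at line 3 remove [mryk] add [rmf,pzrip] -> 6 lines: lxevf fdqef mng rmf pzrip rki
Final line count: 6

Answer: 6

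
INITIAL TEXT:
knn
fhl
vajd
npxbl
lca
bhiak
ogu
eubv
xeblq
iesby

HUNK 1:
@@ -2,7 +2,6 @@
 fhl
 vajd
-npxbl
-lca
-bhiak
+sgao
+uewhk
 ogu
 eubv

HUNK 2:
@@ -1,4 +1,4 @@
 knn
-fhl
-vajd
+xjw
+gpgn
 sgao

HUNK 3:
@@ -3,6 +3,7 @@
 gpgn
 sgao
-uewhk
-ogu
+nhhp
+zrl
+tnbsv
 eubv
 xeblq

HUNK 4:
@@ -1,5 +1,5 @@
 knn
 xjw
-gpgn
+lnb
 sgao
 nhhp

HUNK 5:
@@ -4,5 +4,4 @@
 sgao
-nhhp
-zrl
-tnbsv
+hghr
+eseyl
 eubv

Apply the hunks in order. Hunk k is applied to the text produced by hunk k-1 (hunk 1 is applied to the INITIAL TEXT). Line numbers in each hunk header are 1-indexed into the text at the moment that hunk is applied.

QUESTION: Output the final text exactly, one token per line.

Hunk 1: at line 2 remove [npxbl,lca,bhiak] add [sgao,uewhk] -> 9 lines: knn fhl vajd sgao uewhk ogu eubv xeblq iesby
Hunk 2: at line 1 remove [fhl,vajd] add [xjw,gpgn] -> 9 lines: knn xjw gpgn sgao uewhk ogu eubv xeblq iesby
Hunk 3: at line 3 remove [uewhk,ogu] add [nhhp,zrl,tnbsv] -> 10 lines: knn xjw gpgn sgao nhhp zrl tnbsv eubv xeblq iesby
Hunk 4: at line 1 remove [gpgn] add [lnb] -> 10 lines: knn xjw lnb sgao nhhp zrl tnbsv eubv xeblq iesby
Hunk 5: at line 4 remove [nhhp,zrl,tnbsv] add [hghr,eseyl] -> 9 lines: knn xjw lnb sgao hghr eseyl eubv xeblq iesby

Answer: knn
xjw
lnb
sgao
hghr
eseyl
eubv
xeblq
iesby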